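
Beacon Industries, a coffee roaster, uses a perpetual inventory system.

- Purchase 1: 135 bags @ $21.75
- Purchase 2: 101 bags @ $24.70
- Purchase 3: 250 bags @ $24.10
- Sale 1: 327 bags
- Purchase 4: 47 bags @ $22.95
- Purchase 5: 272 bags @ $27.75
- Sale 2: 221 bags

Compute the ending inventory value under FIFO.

Ending inventory = $7,131.75

Sale 1 (327) [FIFO — oldest first]: 135 @ $21.75 + 101 @ $24.70 + 91 @ $24.10 = $7,624.05
Sale 2 (221) [FIFO — oldest first]: 159 @ $24.10 + 47 @ $22.95 + 15 @ $27.75 = $5,326.80
Total COGS = $7,624.05 + $5,326.80 = $12,950.85
Ending inventory: 257 @ $27.75 = $7,131.75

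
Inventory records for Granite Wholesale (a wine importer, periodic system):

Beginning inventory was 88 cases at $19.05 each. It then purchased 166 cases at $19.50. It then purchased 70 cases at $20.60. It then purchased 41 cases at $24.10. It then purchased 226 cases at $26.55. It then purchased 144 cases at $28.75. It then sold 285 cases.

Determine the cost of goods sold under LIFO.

COGS = $7,883.55

Sale 1 (285) [LIFO — newest first]: 144 @ $28.75 + 141 @ $26.55 = $7,883.55
Ending inventory: 88 @ $19.05 + 166 @ $19.50 + 70 @ $20.60 + 41 @ $24.10 + 85 @ $26.55 = $9,600.25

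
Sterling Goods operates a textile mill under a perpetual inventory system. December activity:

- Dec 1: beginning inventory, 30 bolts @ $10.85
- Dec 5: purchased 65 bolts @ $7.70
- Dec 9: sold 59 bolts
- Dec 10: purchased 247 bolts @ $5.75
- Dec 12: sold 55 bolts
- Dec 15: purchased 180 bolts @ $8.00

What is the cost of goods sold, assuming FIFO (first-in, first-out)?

COGS = $935.25

Dec 9, 59 sold [FIFO — oldest first]: 30 @ $10.85 + 29 @ $7.70 = $548.80
Dec 12, 55 sold [FIFO — oldest first]: 36 @ $7.70 + 19 @ $5.75 = $386.45
Total COGS = $548.80 + $386.45 = $935.25
Ending inventory: 228 @ $5.75 + 180 @ $8.00 = $2,751.00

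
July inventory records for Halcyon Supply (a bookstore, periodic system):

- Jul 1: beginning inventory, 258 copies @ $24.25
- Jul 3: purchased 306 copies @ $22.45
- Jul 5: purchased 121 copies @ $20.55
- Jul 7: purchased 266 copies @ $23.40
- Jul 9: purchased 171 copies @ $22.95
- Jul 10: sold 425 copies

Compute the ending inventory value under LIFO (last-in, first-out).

Ending inventory = $15,893.55

Jul 10, 425 sold [LIFO — newest first]: 171 @ $22.95 + 254 @ $23.40 = $9,868.05
Ending inventory: 258 @ $24.25 + 306 @ $22.45 + 121 @ $20.55 + 12 @ $23.40 = $15,893.55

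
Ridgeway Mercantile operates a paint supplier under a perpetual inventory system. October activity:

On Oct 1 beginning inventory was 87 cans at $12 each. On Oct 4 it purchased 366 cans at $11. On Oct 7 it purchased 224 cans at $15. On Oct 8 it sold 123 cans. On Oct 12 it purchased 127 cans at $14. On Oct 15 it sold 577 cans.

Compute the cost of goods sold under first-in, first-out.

Oct 8, 123 sold [FIFO — oldest first]: 87 @ $12 + 36 @ $11 = $1,440
Oct 15, 577 sold [FIFO — oldest first]: 330 @ $11 + 224 @ $15 + 23 @ $14 = $7,312
Total COGS = $1,440 + $7,312 = $8,752
Ending inventory: 104 @ $14 = $1,456

COGS = $8,752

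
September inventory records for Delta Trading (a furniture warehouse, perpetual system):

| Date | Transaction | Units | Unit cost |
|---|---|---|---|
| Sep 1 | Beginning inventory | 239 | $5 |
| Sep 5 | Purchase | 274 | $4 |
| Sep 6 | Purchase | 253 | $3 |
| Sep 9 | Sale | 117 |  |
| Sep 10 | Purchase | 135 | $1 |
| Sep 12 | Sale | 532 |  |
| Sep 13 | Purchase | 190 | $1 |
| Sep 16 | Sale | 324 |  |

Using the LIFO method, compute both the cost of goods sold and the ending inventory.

COGS = $2,785; ending inventory = $590

Sep 9, 117 sold [LIFO — newest first]: 117 @ $3 = $351
Sep 12, 532 sold [LIFO — newest first]: 135 @ $1 + 136 @ $3 + 261 @ $4 = $1,587
Sep 16, 324 sold [LIFO — newest first]: 190 @ $1 + 13 @ $4 + 121 @ $5 = $847
Total COGS = $351 + $1,587 + $847 = $2,785
Ending inventory: 118 @ $5 = $590
Check: goods available $3,375 = COGS $2,785 + ending $590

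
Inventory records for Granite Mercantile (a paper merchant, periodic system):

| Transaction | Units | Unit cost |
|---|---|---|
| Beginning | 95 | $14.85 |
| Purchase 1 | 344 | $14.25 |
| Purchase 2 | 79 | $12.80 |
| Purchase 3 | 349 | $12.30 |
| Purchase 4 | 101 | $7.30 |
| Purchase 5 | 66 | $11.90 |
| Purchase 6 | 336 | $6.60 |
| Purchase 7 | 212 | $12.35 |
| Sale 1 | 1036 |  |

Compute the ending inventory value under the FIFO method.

Sale 1 (1036) [FIFO — oldest first]: 95 @ $14.85 + 344 @ $14.25 + 79 @ $12.80 + 349 @ $12.30 + 101 @ $7.30 + 66 @ $11.90 + 2 @ $6.60 = $13,152.55
Ending inventory: 334 @ $6.60 + 212 @ $12.35 = $4,822.60
Check: goods available $17,975.15 = COGS $13,152.55 + ending $4,822.60

Ending inventory = $4,822.60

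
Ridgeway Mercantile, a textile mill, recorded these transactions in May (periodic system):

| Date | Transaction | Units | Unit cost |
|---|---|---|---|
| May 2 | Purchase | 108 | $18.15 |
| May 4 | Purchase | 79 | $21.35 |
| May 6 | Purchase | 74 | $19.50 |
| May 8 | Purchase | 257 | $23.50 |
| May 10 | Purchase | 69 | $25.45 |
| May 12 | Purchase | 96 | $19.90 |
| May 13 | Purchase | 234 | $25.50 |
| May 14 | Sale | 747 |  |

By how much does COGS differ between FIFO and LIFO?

$1,051.10

FIFO COGS: 108 @ $18.15 + 79 @ $21.35 + 74 @ $19.50 + 257 @ $23.50 + 69 @ $25.45 + 96 @ $19.90 + 64 @ $25.50 = $16,427.80
LIFO COGS: 234 @ $25.50 + 96 @ $19.90 + 69 @ $25.45 + 257 @ $23.50 + 74 @ $19.50 + 17 @ $21.35 = $17,478.90
Difference = |$16,427.80 − $17,478.90| = $1,051.10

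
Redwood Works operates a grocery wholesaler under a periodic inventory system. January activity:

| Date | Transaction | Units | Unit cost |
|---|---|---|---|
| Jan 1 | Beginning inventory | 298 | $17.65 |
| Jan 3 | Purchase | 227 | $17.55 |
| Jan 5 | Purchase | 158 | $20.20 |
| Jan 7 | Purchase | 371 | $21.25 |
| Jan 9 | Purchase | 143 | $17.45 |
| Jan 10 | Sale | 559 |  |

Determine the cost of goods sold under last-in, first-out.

Jan 10, 559 sold [LIFO — newest first]: 143 @ $17.45 + 371 @ $21.25 + 45 @ $20.20 = $11,288.10
Ending inventory: 298 @ $17.65 + 227 @ $17.55 + 113 @ $20.20 = $11,526.15

COGS = $11,288.10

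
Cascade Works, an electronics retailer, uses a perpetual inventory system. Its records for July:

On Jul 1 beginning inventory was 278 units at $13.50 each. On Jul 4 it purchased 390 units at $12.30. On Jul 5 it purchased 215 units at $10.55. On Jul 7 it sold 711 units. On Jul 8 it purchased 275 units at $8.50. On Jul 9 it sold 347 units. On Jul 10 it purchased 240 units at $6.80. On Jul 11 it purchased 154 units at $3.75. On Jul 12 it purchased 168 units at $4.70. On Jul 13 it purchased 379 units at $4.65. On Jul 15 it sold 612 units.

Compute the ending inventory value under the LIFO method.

Ending inventory = $3,315.75

Jul 7, 711 sold [LIFO — newest first]: 215 @ $10.55 + 390 @ $12.30 + 106 @ $13.50 = $8,496.25
Jul 9, 347 sold [LIFO — newest first]: 275 @ $8.50 + 72 @ $13.50 = $3,309.50
Jul 15, 612 sold [LIFO — newest first]: 379 @ $4.65 + 168 @ $4.70 + 65 @ $3.75 = $2,795.70
Total COGS = $8,496.25 + $3,309.50 + $2,795.70 = $14,601.45
Ending inventory: 100 @ $13.50 + 240 @ $6.80 + 89 @ $3.75 = $3,315.75
Check: goods available $17,917.20 = COGS $14,601.45 + ending $3,315.75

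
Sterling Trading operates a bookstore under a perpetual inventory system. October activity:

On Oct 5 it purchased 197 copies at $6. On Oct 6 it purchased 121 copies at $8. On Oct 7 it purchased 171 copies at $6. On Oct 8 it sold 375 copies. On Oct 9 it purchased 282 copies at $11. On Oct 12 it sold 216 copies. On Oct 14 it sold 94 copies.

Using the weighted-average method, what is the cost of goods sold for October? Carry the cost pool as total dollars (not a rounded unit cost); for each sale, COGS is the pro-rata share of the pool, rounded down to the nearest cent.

After Oct 5: 197 on hand, pool $1,182.00 (≈ $6.0000 each)
After Oct 6: 318 on hand, pool $2,150.00 (≈ $6.7610 each)
After Oct 7: 489 on hand, pool $3,176.00 (≈ $6.4949 each)
Oct 8, sell 375: 375/489 × $3,176.00 → $2,435.58
After Oct 9: 396 on hand, pool $3,842.42 (≈ $9.7031 each)
Oct 12, sell 216: 216/396 × $3,842.42 → $2,095.86
Oct 14, sell 94: 94/180 × $1,746.56 → $912.09
Total COGS = $2,435.58 + $2,095.86 + $912.09 = $5,443.53
Ending inventory (cost pool remaining) = $834.47

COGS = $5,443.53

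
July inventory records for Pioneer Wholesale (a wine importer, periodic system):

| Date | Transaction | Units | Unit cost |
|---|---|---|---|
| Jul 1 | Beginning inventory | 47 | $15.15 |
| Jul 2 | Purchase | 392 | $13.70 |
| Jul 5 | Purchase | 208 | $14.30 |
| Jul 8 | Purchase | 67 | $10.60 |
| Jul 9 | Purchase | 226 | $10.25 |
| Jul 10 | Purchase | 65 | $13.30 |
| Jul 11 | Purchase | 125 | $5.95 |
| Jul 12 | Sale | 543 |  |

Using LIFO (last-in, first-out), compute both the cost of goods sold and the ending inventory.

COGS = $5,492.95; ending inventory = $8,198.85

Jul 12, 543 sold [LIFO — newest first]: 125 @ $5.95 + 65 @ $13.30 + 226 @ $10.25 + 67 @ $10.60 + 60 @ $14.30 = $5,492.95
Ending inventory: 47 @ $15.15 + 392 @ $13.70 + 148 @ $14.30 = $8,198.85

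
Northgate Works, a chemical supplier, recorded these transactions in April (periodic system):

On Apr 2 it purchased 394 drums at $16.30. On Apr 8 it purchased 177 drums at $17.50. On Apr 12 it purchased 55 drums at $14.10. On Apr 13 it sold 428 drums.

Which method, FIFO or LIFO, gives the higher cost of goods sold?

FIFO COGS: 394 @ $16.30 + 34 @ $17.50 = $7,017.20
LIFO COGS: 55 @ $14.10 + 177 @ $17.50 + 196 @ $16.30 = $7,067.80

LIFO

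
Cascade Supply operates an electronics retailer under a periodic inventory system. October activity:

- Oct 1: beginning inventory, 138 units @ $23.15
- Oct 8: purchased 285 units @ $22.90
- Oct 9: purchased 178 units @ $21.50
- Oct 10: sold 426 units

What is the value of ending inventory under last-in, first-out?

Oct 10, 426 sold [LIFO — newest first]: 178 @ $21.50 + 248 @ $22.90 = $9,506.20
Ending inventory: 138 @ $23.15 + 37 @ $22.90 = $4,042.00

Ending inventory = $4,042.00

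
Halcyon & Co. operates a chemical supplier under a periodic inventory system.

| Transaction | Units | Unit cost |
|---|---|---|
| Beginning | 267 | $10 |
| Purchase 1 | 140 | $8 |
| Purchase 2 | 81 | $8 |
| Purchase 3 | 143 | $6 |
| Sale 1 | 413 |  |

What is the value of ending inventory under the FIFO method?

Sale 1 (413) [FIFO — oldest first]: 267 @ $10 + 140 @ $8 + 6 @ $8 = $3,838
Ending inventory: 75 @ $8 + 143 @ $6 = $1,458

Ending inventory = $1,458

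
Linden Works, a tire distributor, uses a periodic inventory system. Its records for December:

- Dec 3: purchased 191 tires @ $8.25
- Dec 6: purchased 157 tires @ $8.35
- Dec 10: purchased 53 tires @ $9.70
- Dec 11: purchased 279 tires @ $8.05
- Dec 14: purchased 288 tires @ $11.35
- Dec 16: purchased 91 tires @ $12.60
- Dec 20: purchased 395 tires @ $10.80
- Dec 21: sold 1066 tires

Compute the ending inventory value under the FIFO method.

Ending inventory = $4,190.40

Dec 21, 1066 sold [FIFO — oldest first]: 191 @ $8.25 + 157 @ $8.35 + 53 @ $9.70 + 279 @ $8.05 + 288 @ $11.35 + 91 @ $12.60 + 7 @ $10.80 = $10,137.75
Ending inventory: 388 @ $10.80 = $4,190.40
Check: goods available $14,328.15 = COGS $10,137.75 + ending $4,190.40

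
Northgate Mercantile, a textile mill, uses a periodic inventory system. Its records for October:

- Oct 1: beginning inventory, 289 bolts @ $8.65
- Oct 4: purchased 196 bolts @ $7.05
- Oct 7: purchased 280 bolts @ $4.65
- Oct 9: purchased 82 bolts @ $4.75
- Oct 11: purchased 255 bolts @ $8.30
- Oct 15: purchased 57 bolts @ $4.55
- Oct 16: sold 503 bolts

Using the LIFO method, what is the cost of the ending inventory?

Ending inventory = $4,676.80

Oct 16, 503 sold [LIFO — newest first]: 57 @ $4.55 + 255 @ $8.30 + 82 @ $4.75 + 109 @ $4.65 = $3,272.20
Ending inventory: 289 @ $8.65 + 196 @ $7.05 + 171 @ $4.65 = $4,676.80
Check: goods available $7,949.00 = COGS $3,272.20 + ending $4,676.80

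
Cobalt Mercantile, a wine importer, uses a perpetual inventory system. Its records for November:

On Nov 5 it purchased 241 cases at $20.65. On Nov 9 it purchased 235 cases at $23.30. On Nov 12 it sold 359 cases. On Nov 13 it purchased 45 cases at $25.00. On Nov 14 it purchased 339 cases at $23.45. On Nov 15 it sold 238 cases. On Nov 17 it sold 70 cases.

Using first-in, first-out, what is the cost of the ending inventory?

Nov 12, 359 sold [FIFO — oldest first]: 241 @ $20.65 + 118 @ $23.30 = $7,726.05
Nov 15, 238 sold [FIFO — oldest first]: 117 @ $23.30 + 45 @ $25.00 + 76 @ $23.45 = $5,633.30
Nov 17, 70 sold [FIFO — oldest first]: 70 @ $23.45 = $1,641.50
Total COGS = $7,726.05 + $5,633.30 + $1,641.50 = $15,000.85
Ending inventory: 193 @ $23.45 = $4,525.85

Ending inventory = $4,525.85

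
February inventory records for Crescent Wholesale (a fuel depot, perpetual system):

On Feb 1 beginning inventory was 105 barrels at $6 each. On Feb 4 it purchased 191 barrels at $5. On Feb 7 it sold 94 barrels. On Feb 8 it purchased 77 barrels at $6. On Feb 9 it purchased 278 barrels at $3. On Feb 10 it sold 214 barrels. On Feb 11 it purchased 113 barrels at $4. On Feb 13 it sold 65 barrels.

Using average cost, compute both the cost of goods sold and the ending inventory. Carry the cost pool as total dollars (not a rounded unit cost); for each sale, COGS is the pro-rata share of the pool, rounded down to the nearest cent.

After Feb 1: 105 on hand, pool $630.00 (≈ $6.0000 each)
After Feb 4: 296 on hand, pool $1,585.00 (≈ $5.3547 each)
Feb 7, sell 94: 94/296 × $1,585.00 → $503.34
After Feb 8: 279 on hand, pool $1,543.66 (≈ $5.5328 each)
After Feb 9: 557 on hand, pool $2,377.66 (≈ $4.2687 each)
Feb 10, sell 214: 214/557 × $2,377.66 → $913.49
After Feb 11: 456 on hand, pool $1,916.17 (≈ $4.2021 each)
Feb 13, sell 65: 65/456 × $1,916.17 → $273.13
Total COGS = $503.34 + $913.49 + $273.13 = $1,689.96
Ending inventory (cost pool remaining) = $1,643.04

COGS = $1,689.96; ending inventory = $1,643.04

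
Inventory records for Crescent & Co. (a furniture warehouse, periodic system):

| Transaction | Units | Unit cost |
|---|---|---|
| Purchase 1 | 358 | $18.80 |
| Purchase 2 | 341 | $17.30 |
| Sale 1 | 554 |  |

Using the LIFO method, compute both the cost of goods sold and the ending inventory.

COGS = $9,903.70; ending inventory = $2,726.00

Sale 1 (554) [LIFO — newest first]: 341 @ $17.30 + 213 @ $18.80 = $9,903.70
Ending inventory: 145 @ $18.80 = $2,726.00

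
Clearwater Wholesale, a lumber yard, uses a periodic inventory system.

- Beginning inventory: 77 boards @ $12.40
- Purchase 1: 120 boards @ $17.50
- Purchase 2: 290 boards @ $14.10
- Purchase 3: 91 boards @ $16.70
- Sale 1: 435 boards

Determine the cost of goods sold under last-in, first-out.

Sale 1 (435) [LIFO — newest first]: 91 @ $16.70 + 290 @ $14.10 + 54 @ $17.50 = $6,553.70
Ending inventory: 77 @ $12.40 + 66 @ $17.50 = $2,109.80

COGS = $6,553.70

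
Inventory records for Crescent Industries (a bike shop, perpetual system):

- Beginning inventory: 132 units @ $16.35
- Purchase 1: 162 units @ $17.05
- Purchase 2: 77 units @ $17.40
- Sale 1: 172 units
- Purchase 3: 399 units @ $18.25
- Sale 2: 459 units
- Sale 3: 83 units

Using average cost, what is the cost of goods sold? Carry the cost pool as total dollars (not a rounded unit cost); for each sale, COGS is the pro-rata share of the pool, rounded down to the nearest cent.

COGS = $12,545.49

After Beginning: 132 on hand, pool $2,158.20 (≈ $16.3500 each)
After Purchase 1: 294 on hand, pool $4,920.30 (≈ $16.7357 each)
After Purchase 2: 371 on hand, pool $6,260.10 (≈ $16.8736 each)
Sale 1, sell 172: 172/371 × $6,260.10 → $2,902.25
After Purchase 3: 598 on hand, pool $10,639.60 (≈ $17.7920 each)
Sale 2, sell 459: 459/598 × $10,639.60 → $8,166.51
Sale 3, sell 83: 83/139 × $2,473.09 → $1,476.73
Total COGS = $2,902.25 + $8,166.51 + $1,476.73 = $12,545.49
Ending inventory (cost pool remaining) = $996.36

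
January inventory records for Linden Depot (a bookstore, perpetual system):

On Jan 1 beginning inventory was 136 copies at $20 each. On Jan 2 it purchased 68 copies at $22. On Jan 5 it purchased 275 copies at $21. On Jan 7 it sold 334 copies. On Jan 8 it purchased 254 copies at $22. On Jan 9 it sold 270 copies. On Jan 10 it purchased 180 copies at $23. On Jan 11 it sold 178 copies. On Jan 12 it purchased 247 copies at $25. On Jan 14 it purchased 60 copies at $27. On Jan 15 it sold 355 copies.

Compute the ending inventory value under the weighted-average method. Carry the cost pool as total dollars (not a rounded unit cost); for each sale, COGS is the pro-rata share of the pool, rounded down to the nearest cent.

After Jan 1: 136 on hand, pool $2,720.00 (≈ $20.0000 each)
After Jan 2: 204 on hand, pool $4,216.00 (≈ $20.6667 each)
After Jan 5: 479 on hand, pool $9,991.00 (≈ $20.8580 each)
Jan 7, sell 334: 334/479 × $9,991.00 → $6,966.58
After Jan 8: 399 on hand, pool $8,612.42 (≈ $21.5850 each)
Jan 9, sell 270: 270/399 × $8,612.42 → $5,827.95
After Jan 10: 309 on hand, pool $6,924.47 (≈ $22.4093 each)
Jan 11, sell 178: 178/309 × $6,924.47 → $3,988.85
After Jan 12: 378 on hand, pool $9,110.62 (≈ $24.1022 each)
After Jan 14: 438 on hand, pool $10,730.62 (≈ $24.4991 each)
Jan 15, sell 355: 355/438 × $10,730.62 → $8,697.19
Total COGS = $6,966.58 + $5,827.95 + $3,988.85 + $8,697.19 = $25,480.57
Ending inventory (cost pool remaining) = $2,033.43
Check: goods available $27,514.00 = COGS $25,480.57 + ending $2,033.43

Ending inventory = $2,033.43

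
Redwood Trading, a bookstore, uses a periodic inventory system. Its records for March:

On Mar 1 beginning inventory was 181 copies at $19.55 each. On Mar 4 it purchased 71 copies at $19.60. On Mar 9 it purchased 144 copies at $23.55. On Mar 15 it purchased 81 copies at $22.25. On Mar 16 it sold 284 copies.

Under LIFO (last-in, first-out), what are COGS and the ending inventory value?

COGS = $6,349.85; ending inventory = $3,773.75

Mar 16, 284 sold [LIFO — newest first]: 81 @ $22.25 + 144 @ $23.55 + 59 @ $19.60 = $6,349.85
Ending inventory: 181 @ $19.55 + 12 @ $19.60 = $3,773.75
Check: goods available $10,123.60 = COGS $6,349.85 + ending $3,773.75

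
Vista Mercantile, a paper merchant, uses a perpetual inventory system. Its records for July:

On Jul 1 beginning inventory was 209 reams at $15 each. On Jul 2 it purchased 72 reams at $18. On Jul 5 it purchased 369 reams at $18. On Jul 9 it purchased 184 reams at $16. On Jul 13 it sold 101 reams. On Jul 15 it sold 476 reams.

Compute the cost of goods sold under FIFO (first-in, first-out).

Jul 13, 101 sold [FIFO — oldest first]: 101 @ $15 = $1,515
Jul 15, 476 sold [FIFO — oldest first]: 108 @ $15 + 72 @ $18 + 296 @ $18 = $8,244
Total COGS = $1,515 + $8,244 = $9,759
Ending inventory: 73 @ $18 + 184 @ $16 = $4,258
Check: goods available $14,017 = COGS $9,759 + ending $4,258

COGS = $9,759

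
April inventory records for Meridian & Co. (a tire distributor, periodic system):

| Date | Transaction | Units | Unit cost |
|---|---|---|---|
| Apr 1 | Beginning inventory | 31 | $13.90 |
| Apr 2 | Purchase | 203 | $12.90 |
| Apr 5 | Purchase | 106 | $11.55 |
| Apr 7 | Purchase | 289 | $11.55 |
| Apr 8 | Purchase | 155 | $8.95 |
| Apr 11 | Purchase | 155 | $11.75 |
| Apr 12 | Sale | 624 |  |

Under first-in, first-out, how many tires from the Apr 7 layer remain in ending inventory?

5

Apr 12, 624 sold [FIFO — oldest first]: 31 @ $13.90 + 203 @ $12.90 + 106 @ $11.55 + 284 @ $11.55 = $7,554.10
Ending inventory: 5 @ $11.55 + 155 @ $8.95 + 155 @ $11.75 = $3,266.25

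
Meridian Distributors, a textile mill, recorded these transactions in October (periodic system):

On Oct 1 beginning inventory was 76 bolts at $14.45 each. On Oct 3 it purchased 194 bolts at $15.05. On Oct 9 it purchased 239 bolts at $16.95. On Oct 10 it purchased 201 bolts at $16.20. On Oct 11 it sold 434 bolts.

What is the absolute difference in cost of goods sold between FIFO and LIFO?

FIFO COGS: 76 @ $14.45 + 194 @ $15.05 + 164 @ $16.95 = $6,797.70
LIFO COGS: 201 @ $16.20 + 233 @ $16.95 = $7,205.55
Difference = |$6,797.70 − $7,205.55| = $407.85

$407.85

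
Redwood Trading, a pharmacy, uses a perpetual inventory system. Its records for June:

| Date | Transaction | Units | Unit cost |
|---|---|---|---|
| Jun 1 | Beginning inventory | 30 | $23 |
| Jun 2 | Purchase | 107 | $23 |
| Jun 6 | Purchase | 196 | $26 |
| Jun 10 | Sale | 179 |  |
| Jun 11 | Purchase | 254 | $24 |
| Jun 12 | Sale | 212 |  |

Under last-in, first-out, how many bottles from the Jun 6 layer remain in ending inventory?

Jun 10, 179 sold [LIFO — newest first]: 179 @ $26 = $4,654
Jun 12, 212 sold [LIFO — newest first]: 212 @ $24 = $5,088
Total COGS = $4,654 + $5,088 = $9,742
Ending inventory: 30 @ $23 + 107 @ $23 + 17 @ $26 + 42 @ $24 = $4,601

17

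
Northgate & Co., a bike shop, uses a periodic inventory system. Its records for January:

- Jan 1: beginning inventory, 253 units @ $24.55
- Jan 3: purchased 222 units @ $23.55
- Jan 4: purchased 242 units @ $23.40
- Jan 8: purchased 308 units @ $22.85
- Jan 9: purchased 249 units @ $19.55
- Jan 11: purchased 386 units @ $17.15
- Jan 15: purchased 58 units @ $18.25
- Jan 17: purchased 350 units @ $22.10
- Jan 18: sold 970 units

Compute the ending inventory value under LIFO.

Jan 18, 970 sold [LIFO — newest first]: 350 @ $22.10 + 58 @ $18.25 + 386 @ $17.15 + 176 @ $19.55 = $18,854.20
Ending inventory: 253 @ $24.55 + 222 @ $23.55 + 242 @ $23.40 + 308 @ $22.85 + 73 @ $19.55 = $25,567.00
Check: goods available $44,421.20 = COGS $18,854.20 + ending $25,567.00

Ending inventory = $25,567.00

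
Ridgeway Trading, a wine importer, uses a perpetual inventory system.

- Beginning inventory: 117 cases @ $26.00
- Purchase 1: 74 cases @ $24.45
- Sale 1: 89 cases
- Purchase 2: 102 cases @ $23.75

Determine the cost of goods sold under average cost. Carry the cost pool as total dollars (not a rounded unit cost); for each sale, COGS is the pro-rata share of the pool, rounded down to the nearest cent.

COGS = $2,260.55

After Beginning: 117 on hand, pool $3,042.00 (≈ $26.0000 each)
After Purchase 1: 191 on hand, pool $4,851.30 (≈ $25.3995 each)
Sale 1, sell 89: 89/191 × $4,851.30 → $2,260.55
After Purchase 2: 204 on hand, pool $5,013.25 (≈ $24.5748 each)
Ending inventory (cost pool remaining) = $5,013.25
Check: goods available $7,273.80 = COGS $2,260.55 + ending $5,013.25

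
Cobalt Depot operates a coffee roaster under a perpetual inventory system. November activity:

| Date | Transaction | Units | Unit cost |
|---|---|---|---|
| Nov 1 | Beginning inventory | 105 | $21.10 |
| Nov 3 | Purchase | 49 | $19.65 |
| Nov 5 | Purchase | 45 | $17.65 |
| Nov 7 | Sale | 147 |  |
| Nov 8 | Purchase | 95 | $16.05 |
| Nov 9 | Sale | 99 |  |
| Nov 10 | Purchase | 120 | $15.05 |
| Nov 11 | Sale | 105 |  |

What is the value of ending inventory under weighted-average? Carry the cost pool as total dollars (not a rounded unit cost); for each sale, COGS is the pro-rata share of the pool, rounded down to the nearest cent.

Ending inventory = $991.07

After Nov 1: 105 on hand, pool $2,215.50 (≈ $21.1000 each)
After Nov 3: 154 on hand, pool $3,178.35 (≈ $20.6386 each)
After Nov 5: 199 on hand, pool $3,972.60 (≈ $19.9628 each)
Nov 7, sell 147: 147/199 × $3,972.60 → $2,934.53
After Nov 8: 147 on hand, pool $2,562.82 (≈ $17.4341 each)
Nov 9, sell 99: 99/147 × $2,562.82 → $1,725.98
After Nov 10: 168 on hand, pool $2,642.84 (≈ $15.7312 each)
Nov 11, sell 105: 105/168 × $2,642.84 → $1,651.77
Total COGS = $2,934.53 + $1,725.98 + $1,651.77 = $6,312.28
Ending inventory (cost pool remaining) = $991.07
Check: goods available $7,303.35 = COGS $6,312.28 + ending $991.07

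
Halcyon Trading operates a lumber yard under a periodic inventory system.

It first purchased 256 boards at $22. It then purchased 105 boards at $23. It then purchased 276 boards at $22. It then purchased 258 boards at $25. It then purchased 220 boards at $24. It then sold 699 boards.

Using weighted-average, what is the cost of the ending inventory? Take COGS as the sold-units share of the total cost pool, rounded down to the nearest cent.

Ending inventory = $9,644.12

Sale 1, sell 699: 699/1115 × $25,849.00 → $16,204.88
Ending inventory (cost pool remaining) = $9,644.12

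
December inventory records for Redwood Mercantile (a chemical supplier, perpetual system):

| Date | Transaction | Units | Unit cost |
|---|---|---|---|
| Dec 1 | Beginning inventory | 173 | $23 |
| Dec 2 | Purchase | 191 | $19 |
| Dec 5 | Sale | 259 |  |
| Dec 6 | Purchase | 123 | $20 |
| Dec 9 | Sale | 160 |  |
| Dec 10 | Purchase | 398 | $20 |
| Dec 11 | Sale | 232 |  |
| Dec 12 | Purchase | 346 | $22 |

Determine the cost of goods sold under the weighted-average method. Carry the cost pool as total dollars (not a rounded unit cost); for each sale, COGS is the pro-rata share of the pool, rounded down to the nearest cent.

COGS = $13,333.82

After Dec 1: 173 on hand, pool $3,979.00 (≈ $23.0000 each)
After Dec 2: 364 on hand, pool $7,608.00 (≈ $20.9011 each)
Dec 5, sell 259: 259/364 × $7,608.00 → $5,413.38
After Dec 6: 228 on hand, pool $4,654.62 (≈ $20.4150 each)
Dec 9, sell 160: 160/228 × $4,654.62 → $3,266.40
After Dec 10: 466 on hand, pool $9,348.22 (≈ $20.0606 each)
Dec 11, sell 232: 232/466 × $9,348.22 → $4,654.04
After Dec 12: 580 on hand, pool $12,306.18 (≈ $21.2176 each)
Total COGS = $5,413.38 + $3,266.40 + $4,654.04 = $13,333.82
Ending inventory (cost pool remaining) = $12,306.18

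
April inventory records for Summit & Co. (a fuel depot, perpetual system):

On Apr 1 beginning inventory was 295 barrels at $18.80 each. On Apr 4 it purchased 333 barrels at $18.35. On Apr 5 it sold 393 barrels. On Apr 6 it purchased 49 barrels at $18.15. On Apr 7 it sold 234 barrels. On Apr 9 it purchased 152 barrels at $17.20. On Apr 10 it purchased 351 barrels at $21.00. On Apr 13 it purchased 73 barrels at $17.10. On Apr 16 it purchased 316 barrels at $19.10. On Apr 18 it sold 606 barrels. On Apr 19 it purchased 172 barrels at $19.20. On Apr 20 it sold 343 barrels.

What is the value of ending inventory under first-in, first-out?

Ending inventory = $3,168.00

Apr 5, 393 sold [FIFO — oldest first]: 295 @ $18.80 + 98 @ $18.35 = $7,344.30
Apr 7, 234 sold [FIFO — oldest first]: 234 @ $18.35 = $4,293.90
Apr 18, 606 sold [FIFO — oldest first]: 1 @ $18.35 + 49 @ $18.15 + 152 @ $17.20 + 351 @ $21.00 + 53 @ $17.10 = $11,799.40
Apr 20, 343 sold [FIFO — oldest first]: 20 @ $17.10 + 316 @ $19.10 + 7 @ $19.20 = $6,512.00
Total COGS = $7,344.30 + $4,293.90 + $11,799.40 + $6,512.00 = $29,949.60
Ending inventory: 165 @ $19.20 = $3,168.00
Check: goods available $33,117.60 = COGS $29,949.60 + ending $3,168.00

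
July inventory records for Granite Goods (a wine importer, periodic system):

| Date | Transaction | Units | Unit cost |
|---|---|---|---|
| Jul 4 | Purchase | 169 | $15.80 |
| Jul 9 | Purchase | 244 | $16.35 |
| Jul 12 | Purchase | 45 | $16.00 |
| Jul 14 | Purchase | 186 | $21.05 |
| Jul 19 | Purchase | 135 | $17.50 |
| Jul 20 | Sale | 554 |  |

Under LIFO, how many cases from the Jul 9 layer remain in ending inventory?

56

Jul 20, 554 sold [LIFO — newest first]: 135 @ $17.50 + 186 @ $21.05 + 45 @ $16.00 + 188 @ $16.35 = $10,071.60
Ending inventory: 169 @ $15.80 + 56 @ $16.35 = $3,585.80
Check: goods available $13,657.40 = COGS $10,071.60 + ending $3,585.80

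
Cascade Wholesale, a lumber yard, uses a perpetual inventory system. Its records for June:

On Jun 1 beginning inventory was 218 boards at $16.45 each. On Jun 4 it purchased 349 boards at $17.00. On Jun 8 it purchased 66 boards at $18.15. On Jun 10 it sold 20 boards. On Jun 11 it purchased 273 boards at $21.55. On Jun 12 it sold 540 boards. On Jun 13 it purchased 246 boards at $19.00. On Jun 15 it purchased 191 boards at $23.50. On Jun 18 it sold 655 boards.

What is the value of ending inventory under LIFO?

Jun 10, 20 sold [LIFO — newest first]: 20 @ $18.15 = $363.00
Jun 12, 540 sold [LIFO — newest first]: 273 @ $21.55 + 46 @ $18.15 + 221 @ $17.00 = $10,475.05
Jun 18, 655 sold [LIFO — newest first]: 191 @ $23.50 + 246 @ $19.00 + 128 @ $17.00 + 90 @ $16.45 = $12,819.00
Total COGS = $363.00 + $10,475.05 + $12,819.00 = $23,657.05
Ending inventory: 128 @ $16.45 = $2,105.60

Ending inventory = $2,105.60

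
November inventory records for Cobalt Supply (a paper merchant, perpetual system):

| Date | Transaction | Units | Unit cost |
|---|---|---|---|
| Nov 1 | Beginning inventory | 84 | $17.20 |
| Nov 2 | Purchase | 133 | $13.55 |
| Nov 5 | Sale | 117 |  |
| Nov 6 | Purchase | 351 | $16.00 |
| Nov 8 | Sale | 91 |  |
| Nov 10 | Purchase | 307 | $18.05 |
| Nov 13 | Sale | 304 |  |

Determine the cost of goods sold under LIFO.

Nov 5, 117 sold [LIFO — newest first]: 117 @ $13.55 = $1,585.35
Nov 8, 91 sold [LIFO — newest first]: 91 @ $16.00 = $1,456.00
Nov 13, 304 sold [LIFO — newest first]: 304 @ $18.05 = $5,487.20
Total COGS = $1,585.35 + $1,456.00 + $5,487.20 = $8,528.55
Ending inventory: 84 @ $17.20 + 16 @ $13.55 + 260 @ $16.00 + 3 @ $18.05 = $5,875.75
Check: goods available $14,404.30 = COGS $8,528.55 + ending $5,875.75

COGS = $8,528.55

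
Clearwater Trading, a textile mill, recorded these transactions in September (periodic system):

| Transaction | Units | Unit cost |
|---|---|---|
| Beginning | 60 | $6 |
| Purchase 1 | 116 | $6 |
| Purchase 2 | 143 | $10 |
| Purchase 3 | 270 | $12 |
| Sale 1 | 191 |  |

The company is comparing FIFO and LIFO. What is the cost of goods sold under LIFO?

COGS = $2,292

FIFO COGS: 60 @ $6 + 116 @ $6 + 15 @ $10 = $1,206
LIFO COGS: 191 @ $12 = $2,292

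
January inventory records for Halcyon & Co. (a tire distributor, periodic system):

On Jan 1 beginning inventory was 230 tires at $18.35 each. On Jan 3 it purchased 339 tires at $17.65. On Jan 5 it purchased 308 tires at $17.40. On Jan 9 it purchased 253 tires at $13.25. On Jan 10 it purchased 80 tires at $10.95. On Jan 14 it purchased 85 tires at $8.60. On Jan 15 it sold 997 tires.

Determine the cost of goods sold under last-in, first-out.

Jan 15, 997 sold [LIFO — newest first]: 85 @ $8.60 + 80 @ $10.95 + 253 @ $13.25 + 308 @ $17.40 + 271 @ $17.65 = $15,101.60
Ending inventory: 230 @ $18.35 + 68 @ $17.65 = $5,420.70

COGS = $15,101.60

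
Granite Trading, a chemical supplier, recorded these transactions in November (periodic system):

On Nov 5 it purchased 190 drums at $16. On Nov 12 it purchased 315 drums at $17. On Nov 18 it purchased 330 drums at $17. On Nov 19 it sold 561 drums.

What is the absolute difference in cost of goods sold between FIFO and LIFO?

FIFO COGS: 190 @ $16 + 315 @ $17 + 56 @ $17 = $9,347
LIFO COGS: 330 @ $17 + 231 @ $17 = $9,537
Difference = |$9,347 − $9,537| = $190

$190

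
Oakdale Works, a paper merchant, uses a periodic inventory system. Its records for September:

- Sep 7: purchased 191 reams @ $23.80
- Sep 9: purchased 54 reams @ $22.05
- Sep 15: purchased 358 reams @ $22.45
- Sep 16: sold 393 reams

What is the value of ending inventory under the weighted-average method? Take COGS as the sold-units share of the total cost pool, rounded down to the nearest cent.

Ending inventory = $4,796.78

Sep 16, sell 393: 393/603 × $13,773.60 → $8,976.82
Ending inventory (cost pool remaining) = $4,796.78
Check: goods available $13,773.60 = COGS $8,976.82 + ending $4,796.78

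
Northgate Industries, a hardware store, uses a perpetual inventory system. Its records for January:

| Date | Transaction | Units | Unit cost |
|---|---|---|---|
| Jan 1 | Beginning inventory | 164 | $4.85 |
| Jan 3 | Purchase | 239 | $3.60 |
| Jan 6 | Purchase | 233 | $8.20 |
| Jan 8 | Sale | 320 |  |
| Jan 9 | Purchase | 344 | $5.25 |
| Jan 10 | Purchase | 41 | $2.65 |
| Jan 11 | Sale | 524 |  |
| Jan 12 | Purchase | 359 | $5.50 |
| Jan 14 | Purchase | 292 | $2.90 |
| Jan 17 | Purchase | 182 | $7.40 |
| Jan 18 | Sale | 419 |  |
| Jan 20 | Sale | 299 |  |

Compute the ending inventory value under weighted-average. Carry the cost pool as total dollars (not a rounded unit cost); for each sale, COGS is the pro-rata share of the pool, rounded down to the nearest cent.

Ending inventory = $1,474.17

After Jan 1: 164 on hand, pool $795.40 (≈ $4.8500 each)
After Jan 3: 403 on hand, pool $1,655.80 (≈ $4.1087 each)
After Jan 6: 636 on hand, pool $3,566.40 (≈ $5.6075 each)
Jan 8, sell 320: 320/636 × $3,566.40 → $1,794.41
After Jan 9: 660 on hand, pool $3,577.99 (≈ $5.4212 each)
After Jan 10: 701 on hand, pool $3,686.64 (≈ $5.2591 each)
Jan 11, sell 524: 524/701 × $3,686.64 → $2,755.77
After Jan 12: 536 on hand, pool $2,905.37 (≈ $5.4205 each)
After Jan 14: 828 on hand, pool $3,752.17 (≈ $4.5316 each)
After Jan 17: 1010 on hand, pool $5,098.97 (≈ $5.0485 each)
Jan 18, sell 419: 419/1010 × $5,098.97 → $2,115.31
Jan 20, sell 299: 299/591 × $2,983.66 → $1,509.49
Total COGS = $1,794.41 + $2,755.77 + $2,115.31 + $1,509.49 = $8,174.98
Ending inventory (cost pool remaining) = $1,474.17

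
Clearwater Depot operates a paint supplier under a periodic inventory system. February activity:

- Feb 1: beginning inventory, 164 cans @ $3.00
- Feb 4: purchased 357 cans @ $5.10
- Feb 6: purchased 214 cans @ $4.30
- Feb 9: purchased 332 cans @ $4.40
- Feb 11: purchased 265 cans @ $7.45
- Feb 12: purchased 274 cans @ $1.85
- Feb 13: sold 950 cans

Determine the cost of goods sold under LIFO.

COGS = $4,281.65

Feb 13, 950 sold [LIFO — newest first]: 274 @ $1.85 + 265 @ $7.45 + 332 @ $4.40 + 79 @ $4.30 = $4,281.65
Ending inventory: 164 @ $3.00 + 357 @ $5.10 + 135 @ $4.30 = $2,893.20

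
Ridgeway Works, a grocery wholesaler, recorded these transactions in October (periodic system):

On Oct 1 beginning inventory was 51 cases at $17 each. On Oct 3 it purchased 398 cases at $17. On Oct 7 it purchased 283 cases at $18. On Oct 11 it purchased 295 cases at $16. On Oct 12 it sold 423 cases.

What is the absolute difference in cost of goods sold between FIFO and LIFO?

$167

FIFO COGS: 51 @ $17 + 372 @ $17 = $7,191
LIFO COGS: 295 @ $16 + 128 @ $18 = $7,024
Difference = |$7,191 − $7,024| = $167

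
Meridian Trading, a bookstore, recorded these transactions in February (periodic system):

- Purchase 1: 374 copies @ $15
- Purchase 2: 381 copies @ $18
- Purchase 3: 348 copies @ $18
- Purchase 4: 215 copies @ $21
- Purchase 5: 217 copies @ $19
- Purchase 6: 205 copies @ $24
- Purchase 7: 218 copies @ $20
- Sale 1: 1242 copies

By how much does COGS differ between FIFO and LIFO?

FIFO COGS: 374 @ $15 + 381 @ $18 + 348 @ $18 + 139 @ $21 = $21,651
LIFO COGS: 218 @ $20 + 205 @ $24 + 217 @ $19 + 215 @ $21 + 348 @ $18 + 39 @ $18 = $24,884
Difference = |$21,651 − $24,884| = $3,233

$3,233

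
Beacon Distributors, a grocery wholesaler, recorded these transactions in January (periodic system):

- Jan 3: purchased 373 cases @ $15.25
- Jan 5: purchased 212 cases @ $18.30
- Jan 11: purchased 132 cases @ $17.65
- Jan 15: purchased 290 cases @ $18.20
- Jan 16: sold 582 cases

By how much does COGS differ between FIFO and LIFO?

FIFO COGS: 373 @ $15.25 + 209 @ $18.30 = $9,512.95
LIFO COGS: 290 @ $18.20 + 132 @ $17.65 + 160 @ $18.30 = $10,535.80
Difference = |$9,512.95 − $10,535.80| = $1,022.85

$1,022.85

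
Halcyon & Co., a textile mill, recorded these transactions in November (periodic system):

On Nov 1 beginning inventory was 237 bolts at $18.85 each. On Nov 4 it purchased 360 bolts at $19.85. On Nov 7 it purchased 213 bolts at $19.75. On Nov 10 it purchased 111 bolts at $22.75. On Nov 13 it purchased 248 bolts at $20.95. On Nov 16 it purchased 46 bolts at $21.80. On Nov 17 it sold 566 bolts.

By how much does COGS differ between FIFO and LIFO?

$905.30

FIFO COGS: 237 @ $18.85 + 329 @ $19.85 = $10,998.10
LIFO COGS: 46 @ $21.80 + 248 @ $20.95 + 111 @ $22.75 + 161 @ $19.75 = $11,903.40
Difference = |$10,998.10 − $11,903.40| = $905.30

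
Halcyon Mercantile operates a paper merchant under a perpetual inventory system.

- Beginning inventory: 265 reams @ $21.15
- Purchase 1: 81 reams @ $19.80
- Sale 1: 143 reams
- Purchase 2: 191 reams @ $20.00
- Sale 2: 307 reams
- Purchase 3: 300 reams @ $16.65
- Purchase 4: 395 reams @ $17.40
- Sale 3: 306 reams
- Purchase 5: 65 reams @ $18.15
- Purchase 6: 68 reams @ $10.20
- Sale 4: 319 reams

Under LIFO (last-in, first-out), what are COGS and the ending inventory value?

Sale 1 (143) [LIFO — newest first]: 81 @ $19.80 + 62 @ $21.15 = $2,915.10
Sale 2 (307) [LIFO — newest first]: 191 @ $20.00 + 116 @ $21.15 = $6,273.40
Sale 3 (306) [LIFO — newest first]: 306 @ $17.40 = $5,324.40
Sale 4 (319) [LIFO — newest first]: 68 @ $10.20 + 65 @ $18.15 + 89 @ $17.40 + 97 @ $16.65 = $5,037.00
Total COGS = $2,915.10 + $6,273.40 + $5,324.40 + $5,037.00 = $19,549.90
Ending inventory: 87 @ $21.15 + 203 @ $16.65 = $5,220.00
Check: goods available $24,769.90 = COGS $19,549.90 + ending $5,220.00

COGS = $19,549.90; ending inventory = $5,220.00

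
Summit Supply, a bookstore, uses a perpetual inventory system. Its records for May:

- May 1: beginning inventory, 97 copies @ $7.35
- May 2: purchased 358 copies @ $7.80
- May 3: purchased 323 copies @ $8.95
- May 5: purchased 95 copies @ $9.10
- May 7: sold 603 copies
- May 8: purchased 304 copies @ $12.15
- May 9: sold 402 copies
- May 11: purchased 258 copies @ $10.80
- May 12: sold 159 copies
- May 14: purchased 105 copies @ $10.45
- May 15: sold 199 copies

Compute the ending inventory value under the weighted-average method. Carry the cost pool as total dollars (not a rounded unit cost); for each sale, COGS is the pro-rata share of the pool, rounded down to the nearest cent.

Ending inventory = $1,871.19

After May 1: 97 on hand, pool $712.95 (≈ $7.3500 each)
After May 2: 455 on hand, pool $3,505.35 (≈ $7.7041 each)
After May 3: 778 on hand, pool $6,396.20 (≈ $8.2213 each)
After May 5: 873 on hand, pool $7,260.70 (≈ $8.3170 each)
May 7, sell 603: 603/873 × $7,260.70 → $5,015.12
After May 8: 574 on hand, pool $5,939.18 (≈ $10.3470 each)
May 9, sell 402: 402/574 × $5,939.18 → $4,159.49
After May 11: 430 on hand, pool $4,566.09 (≈ $10.6188 each)
May 12, sell 159: 159/430 × $4,566.09 → $1,688.39
After May 14: 376 on hand, pool $3,974.95 (≈ $10.5717 each)
May 15, sell 199: 199/376 × $3,974.95 → $2,103.76
Total COGS = $5,015.12 + $4,159.49 + $1,688.39 + $2,103.76 = $12,966.76
Ending inventory (cost pool remaining) = $1,871.19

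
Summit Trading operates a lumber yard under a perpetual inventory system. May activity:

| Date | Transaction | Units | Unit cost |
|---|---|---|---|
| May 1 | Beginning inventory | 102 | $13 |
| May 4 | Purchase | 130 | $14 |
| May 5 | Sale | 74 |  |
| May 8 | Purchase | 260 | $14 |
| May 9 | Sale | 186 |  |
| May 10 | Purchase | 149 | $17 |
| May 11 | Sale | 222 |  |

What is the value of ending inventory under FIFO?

Ending inventory = $2,673

May 5, 74 sold [FIFO — oldest first]: 74 @ $13 = $962
May 9, 186 sold [FIFO — oldest first]: 28 @ $13 + 130 @ $14 + 28 @ $14 = $2,576
May 11, 222 sold [FIFO — oldest first]: 222 @ $14 = $3,108
Total COGS = $962 + $2,576 + $3,108 = $6,646
Ending inventory: 10 @ $14 + 149 @ $17 = $2,673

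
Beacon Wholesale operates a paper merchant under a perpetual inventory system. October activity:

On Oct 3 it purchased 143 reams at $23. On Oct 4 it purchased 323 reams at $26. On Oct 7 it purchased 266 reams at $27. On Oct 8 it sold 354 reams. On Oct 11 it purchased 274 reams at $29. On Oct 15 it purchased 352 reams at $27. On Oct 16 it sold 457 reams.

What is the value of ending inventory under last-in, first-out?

Oct 8, 354 sold [LIFO — newest first]: 266 @ $27 + 88 @ $26 = $9,470
Oct 16, 457 sold [LIFO — newest first]: 352 @ $27 + 105 @ $29 = $12,549
Total COGS = $9,470 + $12,549 = $22,019
Ending inventory: 143 @ $23 + 235 @ $26 + 169 @ $29 = $14,300

Ending inventory = $14,300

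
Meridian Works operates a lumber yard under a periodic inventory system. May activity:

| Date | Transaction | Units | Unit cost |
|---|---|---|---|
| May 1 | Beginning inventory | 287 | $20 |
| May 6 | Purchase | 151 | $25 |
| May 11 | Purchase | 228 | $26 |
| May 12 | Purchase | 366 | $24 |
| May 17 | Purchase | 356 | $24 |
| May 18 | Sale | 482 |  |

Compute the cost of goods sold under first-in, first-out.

May 18, 482 sold [FIFO — oldest first]: 287 @ $20 + 151 @ $25 + 44 @ $26 = $10,659
Ending inventory: 184 @ $26 + 366 @ $24 + 356 @ $24 = $22,112

COGS = $10,659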